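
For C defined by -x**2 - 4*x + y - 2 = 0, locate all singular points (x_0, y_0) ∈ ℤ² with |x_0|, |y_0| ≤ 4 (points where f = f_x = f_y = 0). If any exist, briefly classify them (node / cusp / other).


No singular points in the scanned grid; C is smooth there.

Compute partial derivatives:
  f_x = -2*x - 4.
  f_y = 1.
f_y = 1 is a nonzero constant, so f_y never vanishes: no point (x, y) can satisfy f = f_x = f_y = 0. In particular no (x, y) ∈ {−4, ..., 4}² is singular; the curve is smooth.


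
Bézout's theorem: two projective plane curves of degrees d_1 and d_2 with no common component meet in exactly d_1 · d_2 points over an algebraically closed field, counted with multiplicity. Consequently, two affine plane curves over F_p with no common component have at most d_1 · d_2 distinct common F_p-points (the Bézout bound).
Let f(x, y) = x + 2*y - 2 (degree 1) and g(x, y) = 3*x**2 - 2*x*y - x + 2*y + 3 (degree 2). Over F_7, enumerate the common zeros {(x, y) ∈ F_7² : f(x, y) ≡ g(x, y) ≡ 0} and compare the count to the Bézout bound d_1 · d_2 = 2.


Common zeros: ∅; count = 0; Bézout bound = 2.

deg(f) = 1, deg(g) = 2, so Bézout bound = 2.
Scan x ∈ F_7. For each x, list the y ∈ F_7 with f(x, y) ≡ 0 and those with g(x, y) ≡ 0 (mod 7); the common zeros in that column are the intersection.
  x = 0: f ≡ 0 at y ∈ {1}; g ≡ 0 at y ∈ {2}; common: ∅.
  x = 1: f ≡ 0 at y ∈ {4}; g ≡ 0 at y ∈ ∅; common: ∅.
  x = 2: f ≡ 0 at y ∈ {0}; g ≡ 0 at y ∈ {3}; common: ∅.
  x = 3: f ≡ 0 at y ∈ {3}; g ≡ 0 at y ∈ {5}; common: ∅.
  x = 4: f ≡ 0 at y ∈ {6}; g ≡ 0 at y ∈ {2}; common: ∅.
  x = 5: f ≡ 0 at y ∈ {2}; g ≡ 0 at y ∈ {3}; common: ∅.
  x = 6: f ≡ 0 at y ∈ {5}; g ≡ 0 at y ∈ {0}; common: ∅.
Collecting: common zeros = ∅, so the count is 0.
Comparison with the Bézout bound: 0 ≤ 2 = deg(f)·deg(g), as expected for curves with no common component (the affine F_7-count falls short of the bound because intersections may lie at infinity, over extension fields, or carry multiplicity).


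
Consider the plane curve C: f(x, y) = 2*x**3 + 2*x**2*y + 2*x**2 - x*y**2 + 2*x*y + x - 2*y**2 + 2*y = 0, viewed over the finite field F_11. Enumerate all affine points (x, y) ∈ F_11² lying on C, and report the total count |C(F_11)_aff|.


Affine F_11-points: {(0, 0), (0, 1), (3, 4), (3, 10), (5, 5), (5, 7), (6, 4), (8, 4), (9, 9), (10, 1)}; count = 10.

For each of the 121 pairs (x, y) ∈ F_11², evaluate f(x, y) mod 11. Record the zeros.
  x = 0: [0↦0, 1↦0, 2↦7, 3↦10, 4↦9, 5↦4, 6↦6, 7↦4, 8↦9, 9↦10, 10↦7]  zeros at y ∈ {0, 1}
  x = 1: [0↦5, 1↦8, 2↦5, 3↦7, 4↦3, 5↦4, 6↦10, 7↦10, 8↦4, 9↦3, 10↦7]  zeros at y ∈ ∅
  x = 2: [0↦4, 1↦3, 2↦5, 3↦10, 4↦7, 5↦7, 6↦10, 7↦5, 8↦3, 9↦4, 10↦8]  zeros at y ∈ ∅
  x = 3: [0↦9, 1↦8, 2↦8, 3↦9, 4↦0, 5↦3, 6↦7, 7↦1, 8↦7, 9↦3, 10↦0]  zeros at y ∈ {4, 10}
  x = 4: [0↦10, 1↦2, 2↦4, 3↦5, 4↦5, 5↦4, 6↦2, 7↦10, 8↦6, 9↦1, 10↦6]  zeros at y ∈ ∅
  x = 5: [0↦8, 1↦8, 2↦5, 3↦10, 4↦1, 5↦0, 6↦7, 7↦0, 8↦1, 9↦10, 10↦5]  zeros at y ∈ {5, 7}
  x = 6: [0↦4, 1↦5, 2↦1, 3↦3, 4↦0, 5↦3, 6↦1, 7↦5, 8↦4, 9↦9, 10↦9]  zeros at y ∈ {4}
  x = 7: [0↦10, 1↦5, 2↦4, 3↦7, 4↦3, 5↦3, 6↦7, 7↦4, 8↦5, 9↦10, 10↦8]  zeros at y ∈ ∅
  x = 8: [0↦5, 1↦9, 2↦4, 3↦1, 4↦0, 5↦1, 6↦4, 7↦9, 8↦5, 9↦3, 10↦3]  zeros at y ∈ {4}
  x = 9: [0↦1, 1↦7, 2↦2, 3↦8, 4↦3, 5↦9, 6↦4, 7↦10, 8↦5, 9↦0, 10↦6]  zeros at y ∈ {9}
  x = 10: [0↦10, 1↦0, 2↦10, 3↦7, 4↦2, 5↦6, 6↦8, 7↦8, 8↦6, 9↦2, 10↦7]  zeros at y ∈ {1}
Collecting zeros: affine points = {(0, 0), (0, 1), (3, 4), (3, 10), (5, 5), (5, 7), (6, 4), (8, 4), (9, 9), (10, 1)}.
Total count |C(F_11)_aff| = 10.


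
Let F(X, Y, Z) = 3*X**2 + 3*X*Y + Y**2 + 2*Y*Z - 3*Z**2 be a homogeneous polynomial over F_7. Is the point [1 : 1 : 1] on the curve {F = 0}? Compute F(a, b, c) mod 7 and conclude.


F(1,1,1) ≡ 6 (mod 7); P is NOT on the curve.

Evaluate F(1, 1, 1) term-by-term (mod 7).
  3*X**2 ↦ 3·1·1·1 = 3
  3*X*Y ↦ 3·1·1·1 = 3
  Y**2 ↦ 1·1·1·1 = 1
  2*Y*Z ↦ 2·1·1·1 = 2
  -3*Z**2 ↦ -3·1·1·1 = -3
Sum: F(1, 1, 1) = (3) + (3) + (1) + (2) + (-3) = 6.
Reducing mod 7: 6 ≡ 6 (mod 7).
Since F(a, b, c) ≡ 6 ≠ 0 (mod 7), P does NOT lie on the curve.


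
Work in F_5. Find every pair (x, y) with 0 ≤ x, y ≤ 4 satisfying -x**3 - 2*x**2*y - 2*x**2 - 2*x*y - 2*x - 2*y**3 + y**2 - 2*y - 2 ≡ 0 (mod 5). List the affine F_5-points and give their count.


Affine F_5-points: {(0, 1), (1, 3), (2, 4), (3, 1)}; count = 4.

For each of the 25 pairs (x, y) ∈ F_5², evaluate f(x, y) mod 5. Record the zeros.
  x = 0: [0↦3, 1↦0, 2↦2, 3↦2, 4↦3]  zeros at y ∈ {1}
  x = 1: [0↦3, 1↦1, 2↦4, 3↦0, 4↦2]  zeros at y ∈ {3}
  x = 2: [0↦3, 1↦3, 2↦3, 3↦1, 4↦0]  zeros at y ∈ {4}
  x = 3: [0↦2, 1↦0, 2↦3, 3↦4, 4↦1]  zeros at y ∈ {1}
  x = 4: [0↦4, 1↦1, 2↦3, 3↦3, 4↦4]  zeros at y ∈ ∅
Collecting zeros: affine points = {(0, 1), (1, 3), (2, 4), (3, 1)}.
Total count |C(F_5)_aff| = 4.


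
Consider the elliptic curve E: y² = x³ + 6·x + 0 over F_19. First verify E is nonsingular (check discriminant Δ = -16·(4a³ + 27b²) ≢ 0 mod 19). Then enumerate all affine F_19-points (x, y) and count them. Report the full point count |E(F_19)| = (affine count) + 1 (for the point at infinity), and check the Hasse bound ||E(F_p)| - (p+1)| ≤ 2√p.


Affine points = {(0, 0), (1, 8), (1, 11), (2, 1), (2, 18), (3, 8), (3, 11), (6, 9), (6, 10), (7, 9), (7, 10), (8, 3), (8, 16), (9, 2), (9, 17), (14, 4), (14, 15), (15, 8), (15, 11)}; affine count = 19; |E(F_19)| = 20.

Discriminant check: Δ ∝ 4a³ + 27b² = 4·6³ + 27·0² = 4·216 + 27·0 ≡ 9 (mod 19). Nonzero ⇒ E is nonsingular.
For each x ∈ F_19, compute rhs = x³ + 6·x + 0 mod 19, then count y ∈ F_19 with y² ≡ rhs.
  x = 0: rhs = 0, matching y values: 0 (1 points).
  x = 1: rhs = 7, matching y values: 8, 11 (2 points).
  x = 2: rhs = 1, matching y values: 1, 18 (2 points).
  x = 3: rhs = 7, matching y values: 8, 11 (2 points).
  x = 4: rhs = 12, matching y values: none (0 points).
  x = 5: rhs = 3, matching y values: none (0 points).
  x = 6: rhs = 5, matching y values: 9, 10 (2 points).
  x = 7: rhs = 5, matching y values: 9, 10 (2 points).
  x = 8: rhs = 9, matching y values: 3, 16 (2 points).
  x = 9: rhs = 4, matching y values: 2, 17 (2 points).
  x = 10: rhs = 15, matching y values: none (0 points).
  x = 11: rhs = 10, matching y values: none (0 points).
  x = 12: rhs = 14, matching y values: none (0 points).
  x = 13: rhs = 14, matching y values: none (0 points).
  x = 14: rhs = 16, matching y values: 4, 15 (2 points).
  x = 15: rhs = 7, matching y values: 8, 11 (2 points).
  x = 16: rhs = 12, matching y values: none (0 points).
  x = 17: rhs = 18, matching y values: none (0 points).
  x = 18: rhs = 12, matching y values: none (0 points).
Total affine count: 19.
Full point count |E(F_19)| = 19 + 1 = 20.
Hasse bound: |20 − (19+1)| = |0| = 0 ≤ 2√19 ≈ 8.7178 ✓.


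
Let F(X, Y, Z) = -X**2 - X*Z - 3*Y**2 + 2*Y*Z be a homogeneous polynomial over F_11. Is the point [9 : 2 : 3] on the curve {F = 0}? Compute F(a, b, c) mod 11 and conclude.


F(9,2,3) ≡ 2 (mod 11); P is NOT on the curve.

Evaluate F(9, 2, 3) term-by-term (mod 11).
  -X**2 ↦ -1·81·1·1 = -81
  -X*Z ↦ -1·9·1·3 = -27
  -3*Y**2 ↦ -3·1·4·1 = -12
  2*Y*Z ↦ 2·1·2·3 = 12
Sum: F(9, 2, 3) = (-81) + (-27) + (-12) + (12) = -108.
Reducing mod 11: -108 ≡ 2 (mod 11).
Since F(a, b, c) ≡ 2 ≠ 0 (mod 11), P does NOT lie on the curve.


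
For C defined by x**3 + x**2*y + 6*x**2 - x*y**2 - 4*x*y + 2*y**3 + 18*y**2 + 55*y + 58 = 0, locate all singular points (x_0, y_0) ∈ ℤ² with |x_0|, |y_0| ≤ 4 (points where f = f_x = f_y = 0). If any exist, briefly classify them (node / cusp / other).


Singular points: {(-1, -3)}; classification: cusp.

Compute partial derivatives:
  f_x = 3*x**2 + 2*x*y + 12*x - y**2 - 4*y.
  f_y = x**2 - 2*x*y - 4*x + 6*y**2 + 36*y + 55.
Scan x_0 ∈ {−4, ..., 4}. For each x_0, f_y(x_0, y) is a polynomial in y; find its integer roots y ∈ {−4, ..., 4}, then test f_x and f at those candidates.
  x = -4: f_y(-4, y) = 6*y**2 + 44*y + 87; no integer root y with |y| ≤ 4.
  x = -3: f_y(-3, y) = 6*y**2 + 42*y + 76; no integer root y with |y| ≤ 4.
  x = -2: f_y(-2, y) = 6*y**2 + 40*y + 67; no integer root y with |y| ≤ 4.
  x = -1: f_y(-1, y) = 6*y**2 + 38*y + 60; vanishes at y ∈ {-3}. (-1, -3): f_x = 0, f = 0 — SINGULAR.
  x = 0: f_y(0, y) = 6*y**2 + 36*y + 55; no integer root y with |y| ≤ 4.
  x = 1: f_y(1, y) = 6*y**2 + 34*y + 52; no integer root y with |y| ≤ 4.
  x = 2: f_y(2, y) = 6*y**2 + 32*y + 51; no integer root y with |y| ≤ 4.
  x = 3: f_y(3, y) = 6*y**2 + 30*y + 52; no integer root y with |y| ≤ 4.
  x = 4: f_y(4, y) = 6*y**2 + 28*y + 55; no integer root y with |y| ≤ 4.
Only singular point on the grid: (-1, -3).
Classify: substitute x = -1 + u, y = -3 + v and expand: f = u**3 + u**2*v - u*v**2 + 2*v**3 + v**2.
No constant or linear terms (consistent with a singular point). Quadratic part: v**2. Cubic part: u**3 + u**2*v - u*v**2 + 2*v**3.
The quadratic part v**2 is a perfect square, so there is a single (double) tangent line v = 0, i.e. y = -3. Restricting the cubic part to that line (v = 0) leaves u**3 ≠ 0, so f is not divisible by v and the branch is v² ≈ -u**3 to lowest order — this is a cusp.
Classification: cusp.


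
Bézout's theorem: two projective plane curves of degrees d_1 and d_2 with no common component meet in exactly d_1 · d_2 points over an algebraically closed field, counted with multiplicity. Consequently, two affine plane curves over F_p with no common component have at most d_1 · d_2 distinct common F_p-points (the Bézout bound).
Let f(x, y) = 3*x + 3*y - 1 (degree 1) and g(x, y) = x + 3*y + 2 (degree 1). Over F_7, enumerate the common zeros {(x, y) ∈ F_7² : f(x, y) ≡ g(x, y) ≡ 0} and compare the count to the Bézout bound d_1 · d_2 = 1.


Common zeros: {(5, 0)}; count = 1; Bézout bound = 1.

deg(f) = 1, deg(g) = 1, so Bézout bound = 1.
Scan x ∈ F_7. For each x, list the y ∈ F_7 with f(x, y) ≡ 0 and those with g(x, y) ≡ 0 (mod 7); the common zeros in that column are the intersection.
  x = 0: f ≡ 0 at y ∈ {5}; g ≡ 0 at y ∈ {4}; common: ∅.
  x = 1: f ≡ 0 at y ∈ {4}; g ≡ 0 at y ∈ {6}; common: ∅.
  x = 2: f ≡ 0 at y ∈ {3}; g ≡ 0 at y ∈ {1}; common: ∅.
  x = 3: f ≡ 0 at y ∈ {2}; g ≡ 0 at y ∈ {3}; common: ∅.
  x = 4: f ≡ 0 at y ∈ {1}; g ≡ 0 at y ∈ {5}; common: ∅.
  x = 5: f ≡ 0 at y ∈ {0}; g ≡ 0 at y ∈ {0}; common: {0}.
  x = 6: f ≡ 0 at y ∈ {6}; g ≡ 0 at y ∈ {2}; common: ∅.
Collecting: common zeros = {(5, 0)}, so the count is 1.
Comparison with the Bézout bound: 1 ≤ 1 = deg(f)·deg(g), as expected for curves with no common component (the bound is attained).


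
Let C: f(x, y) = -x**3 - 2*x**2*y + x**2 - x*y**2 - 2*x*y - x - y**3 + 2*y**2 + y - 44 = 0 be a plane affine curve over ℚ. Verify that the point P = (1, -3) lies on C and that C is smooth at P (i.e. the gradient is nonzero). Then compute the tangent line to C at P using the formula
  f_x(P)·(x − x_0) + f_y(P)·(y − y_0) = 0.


Tangent line at P: 7*x - 36*y - 115 = 0.

Step 1: f(1, -3) = 0, so P lies on C.
Step 2: partial derivatives
  f_x(x, y) = -3*x**2 - 4*x*y + 2*x - y**2 - 2*y - 1, f_y(x, y) = -2*x**2 - 2*x*y - 2*x - 3*y**2 + 4*y + 1.
  f_x(P) = 7, f_y(P) = -36 (gradient nonzero, so P is smooth).
Step 3: tangent line at P: 7·(x − 1) + -36·(y − -3) = 0.
Expanding: 7*x - 36*y - 115 = 0.


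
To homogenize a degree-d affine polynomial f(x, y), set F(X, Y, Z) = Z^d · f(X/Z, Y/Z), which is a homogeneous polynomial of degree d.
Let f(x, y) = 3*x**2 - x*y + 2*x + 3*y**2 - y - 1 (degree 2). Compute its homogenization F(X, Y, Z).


F(X, Y, Z) = 3*X**2 - X*Y + 2*X*Z + 3*Y**2 - Y*Z - Z**2

deg(f) = 2.
Substitute x = X/Z, y = Y/Z into f, then multiply by Z^2.
  monomial 3·x^2·y^0 ↦ 3·X^2·Y^0·Z^0.
  monomial -1·x^1·y^1 ↦ -1·X^1·Y^1·Z^0.
  monomial 2·x^1·y^0 ↦ 2·X^1·Y^0·Z^1.
  monomial 3·x^0·y^2 ↦ 3·X^0·Y^2·Z^0.
  monomial -1·x^0·y^1 ↦ -1·X^0·Y^1·Z^1.
  monomial -1·x^0·y^0 ↦ -1·X^0·Y^0·Z^2.
Collecting: F(X, Y, Z) = 3*X**2 - X*Y + 2*X*Z + 3*Y**2 - Y*Z - Z**2.


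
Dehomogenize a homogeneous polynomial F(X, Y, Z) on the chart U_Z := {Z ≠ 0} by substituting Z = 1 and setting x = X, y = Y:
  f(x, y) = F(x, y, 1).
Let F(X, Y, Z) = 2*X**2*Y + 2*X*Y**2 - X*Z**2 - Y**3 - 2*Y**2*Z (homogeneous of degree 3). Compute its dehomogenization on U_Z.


f(x, y) = 2*x**2*y + 2*x*y**2 - x - y**3 - 2*y**2

On U_Z we set Z = 1. Each monomial c·X^i·Y^j·Z^k in F becomes c·x^i·y^j·1^k = c·x^i·y^j.
Substituting Z = 1: F(X, Y, 1) = 2*x**2*y + 2*x*y**2 - x - y**3 - 2*y**2.
Note: deg(f) ≤ deg(F) = 3; strict inequality happens when F is divisible by Z (lost terms).


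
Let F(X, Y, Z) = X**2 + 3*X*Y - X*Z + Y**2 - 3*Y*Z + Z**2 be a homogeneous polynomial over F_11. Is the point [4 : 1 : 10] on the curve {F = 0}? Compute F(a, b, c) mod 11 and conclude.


F(4,1,10) ≡ 4 (mod 11); P is NOT on the curve.

Evaluate F(4, 1, 10) term-by-term (mod 11).
  X**2 ↦ 1·16·1·1 = 16
  3*X*Y ↦ 3·4·1·1 = 12
  -X*Z ↦ -1·4·1·10 = -40
  Y**2 ↦ 1·1·1·1 = 1
  -3*Y*Z ↦ -3·1·1·10 = -30
  Z**2 ↦ 1·1·1·100 = 100
Sum: F(4, 1, 10) = (16) + (12) + (-40) + (1) + (-30) + (100) = 59.
Reducing mod 11: 59 ≡ 4 (mod 11).
Since F(a, b, c) ≡ 4 ≠ 0 (mod 11), P does NOT lie on the curve.


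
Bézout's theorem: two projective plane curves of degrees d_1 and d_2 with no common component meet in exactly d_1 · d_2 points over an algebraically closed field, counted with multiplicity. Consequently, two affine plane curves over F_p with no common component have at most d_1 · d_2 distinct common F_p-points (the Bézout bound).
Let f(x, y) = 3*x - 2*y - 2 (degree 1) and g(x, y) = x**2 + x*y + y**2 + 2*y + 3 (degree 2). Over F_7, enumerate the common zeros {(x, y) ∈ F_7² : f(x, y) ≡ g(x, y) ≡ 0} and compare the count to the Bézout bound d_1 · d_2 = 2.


Common zeros: ∅; count = 0; Bézout bound = 2.

deg(f) = 1, deg(g) = 2, so Bézout bound = 2.
Scan x ∈ F_7. For each x, list the y ∈ F_7 with f(x, y) ≡ 0 and those with g(x, y) ≡ 0 (mod 7); the common zeros in that column are the intersection.
  x = 0: f ≡ 0 at y ∈ {6}; g ≡ 0 at y ∈ ∅; common: ∅.
  x = 1: f ≡ 0 at y ∈ {4}; g ≡ 0 at y ∈ {2}; common: ∅.
  x = 2: f ≡ 0 at y ∈ {2}; g ≡ 0 at y ∈ {0, 3}; common: ∅.
  x = 3: f ≡ 0 at y ∈ {0}; g ≡ 0 at y ∈ ∅; common: ∅.
  x = 4: f ≡ 0 at y ∈ {5}; g ≡ 0 at y ∈ {2, 6}; common: ∅.
  x = 5: f ≡ 0 at y ∈ {3}; g ≡ 0 at y ∈ {0}; common: ∅.
  x = 6: f ≡ 0 at y ∈ {1}; g ≡ 0 at y ∈ ∅; common: ∅.
Collecting: common zeros = ∅, so the count is 0.
Comparison with the Bézout bound: 0 ≤ 2 = deg(f)·deg(g), as expected for curves with no common component (the affine F_7-count falls short of the bound because intersections may lie at infinity, over extension fields, or carry multiplicity).


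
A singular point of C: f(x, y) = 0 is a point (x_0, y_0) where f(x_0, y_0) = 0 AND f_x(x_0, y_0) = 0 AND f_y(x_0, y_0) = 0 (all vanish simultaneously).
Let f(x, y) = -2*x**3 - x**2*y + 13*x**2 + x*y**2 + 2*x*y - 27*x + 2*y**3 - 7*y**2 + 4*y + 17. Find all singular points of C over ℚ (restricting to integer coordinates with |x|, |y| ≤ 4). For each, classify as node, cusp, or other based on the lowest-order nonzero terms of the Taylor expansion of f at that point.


Singular points: {(2, 1)}; classification: cusp.

Compute partial derivatives:
  f_x = -6*x**2 - 2*x*y + 26*x + y**2 + 2*y - 27.
  f_y = -x**2 + 2*x*y + 2*x + 6*y**2 - 14*y + 4.
Scan x_0 ∈ {−4, ..., 4}. For each x_0, f_y(x_0, y) is a polynomial in y; find its integer roots y ∈ {−4, ..., 4}, then test f_x and f at those candidates.
  x = -4: f_y(-4, y) = 6*y**2 - 22*y - 20; no integer root y with |y| ≤ 4.
  x = -3: f_y(-3, y) = 6*y**2 - 20*y - 11; no integer root y with |y| ≤ 4.
  x = -2: f_y(-2, y) = 6*y**2 - 18*y - 4; no integer root y with |y| ≤ 4.
  x = -1: f_y(-1, y) = 6*y**2 - 16*y + 1; no integer root y with |y| ≤ 4.
  x = 0: f_y(0, y) = 6*y**2 - 14*y + 4; vanishes at y ∈ {2}. (0, 2): f_x = -19 ≠ 0.
  x = 1: f_y(1, y) = 6*y**2 - 12*y + 5; no integer root y with |y| ≤ 4.
  x = 2: f_y(2, y) = 6*y**2 - 10*y + 4; vanishes at y ∈ {1}. (2, 1): f_x = 0, f = 0 — SINGULAR.
  x = 3: f_y(3, y) = 6*y**2 - 8*y + 1; no integer root y with |y| ≤ 4.
  x = 4: f_y(4, y) = 6*y**2 - 6*y - 4; no integer root y with |y| ≤ 4.
Only singular point on the grid: (2, 1).
Classify: substitute x = 2 + u, y = 1 + v and expand: f = -2*u**3 - u**2*v + u*v**2 + 2*v**3 + v**2.
No constant or linear terms (consistent with a singular point). Quadratic part: v**2. Cubic part: -2*u**3 - u**2*v + u*v**2 + 2*v**3.
The quadratic part v**2 is a perfect square, so there is a single (double) tangent line v = 0, i.e. y = 1. Restricting the cubic part to that line (v = 0) leaves -2*u**3 ≠ 0, so f is not divisible by v and the branch is v² ≈ 2*u**3 to lowest order — this is a cusp.
Classification: cusp.


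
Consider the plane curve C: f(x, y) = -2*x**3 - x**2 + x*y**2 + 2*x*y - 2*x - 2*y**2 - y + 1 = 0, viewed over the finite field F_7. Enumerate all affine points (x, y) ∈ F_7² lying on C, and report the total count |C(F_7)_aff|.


Affine F_7-points: {(0, 4), (0, 6), (2, 3), (4, 3), (4, 4), (6, 2), (6, 4)}; count = 7.

For each of the 49 pairs (x, y) ∈ F_7², evaluate f(x, y) mod 7. Record the zeros.
  x = 0: [0↦1, 1↦5, 2↦5, 3↦1, 4↦0, 5↦2, 6↦0]  zeros at y ∈ {4, 6}
  x = 1: [0↦3, 1↦3, 2↦1, 3↦4, 4↦5, 5↦4, 6↦1]  zeros at y ∈ ∅
  x = 2: [0↦5, 1↦1, 2↦4, 3↦0, 4↦3, 5↦6, 6↦2]  zeros at y ∈ {3}
  x = 3: [0↦2, 1↦1, 2↦2, 3↦5, 4↦3, 5↦3, 6↦5]  zeros at y ∈ ∅
  x = 4: [0↦3, 1↦5, 2↦4, 3↦0, 4↦0, 5↦4, 6↦5]  zeros at y ∈ {3, 4}
  x = 5: [0↦3, 1↦1, 2↦5, 3↦1, 4↦3, 5↦4, 6↦4]  zeros at y ∈ ∅
  x = 6: [0↦4, 1↦5, 2↦0, 3↦3, 4↦0, 5↦5, 6↦4]  zeros at y ∈ {2, 4}
Collecting zeros: affine points = {(0, 4), (0, 6), (2, 3), (4, 3), (4, 4), (6, 2), (6, 4)}.
Total count |C(F_7)_aff| = 7.


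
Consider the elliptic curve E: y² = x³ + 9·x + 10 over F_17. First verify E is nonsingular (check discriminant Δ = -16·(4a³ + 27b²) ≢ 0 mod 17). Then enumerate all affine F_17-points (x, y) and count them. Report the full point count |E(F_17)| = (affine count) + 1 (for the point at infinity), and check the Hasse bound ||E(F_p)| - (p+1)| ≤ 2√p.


Affine points = {(2, 6), (2, 11), (3, 8), (3, 9), (4, 5), (4, 12), (6, 5), (6, 12), (7, 5), (7, 12), (8, 4), (8, 13), (9, 2), (9, 15), (15, 1), (15, 16), (16, 0)}; affine count = 17; |E(F_17)| = 18.

Discriminant check: Δ ∝ 4a³ + 27b² = 4·9³ + 27·10² = 4·729 + 27·100 ≡ 6 (mod 17). Nonzero ⇒ E is nonsingular.
For each x ∈ F_17, compute rhs = x³ + 9·x + 10 mod 17, then count y ∈ F_17 with y² ≡ rhs.
  x = 0: rhs = 10, matching y values: none (0 points).
  x = 1: rhs = 3, matching y values: none (0 points).
  x = 2: rhs = 2, matching y values: 6, 11 (2 points).
  x = 3: rhs = 13, matching y values: 8, 9 (2 points).
  x = 4: rhs = 8, matching y values: 5, 12 (2 points).
  x = 5: rhs = 10, matching y values: none (0 points).
  x = 6: rhs = 8, matching y values: 5, 12 (2 points).
  x = 7: rhs = 8, matching y values: 5, 12 (2 points).
  x = 8: rhs = 16, matching y values: 4, 13 (2 points).
  x = 9: rhs = 4, matching y values: 2, 15 (2 points).
  x = 10: rhs = 12, matching y values: none (0 points).
  x = 11: rhs = 12, matching y values: none (0 points).
  x = 12: rhs = 10, matching y values: none (0 points).
  x = 13: rhs = 12, matching y values: none (0 points).
  x = 14: rhs = 7, matching y values: none (0 points).
  x = 15: rhs = 1, matching y values: 1, 16 (2 points).
  x = 16: rhs = 0, matching y values: 0 (1 points).
Total affine count: 17.
Full point count |E(F_17)| = 17 + 1 = 18.
Hasse bound: |18 − (17+1)| = |0| = 0 ≤ 2√17 ≈ 8.2462 ✓.


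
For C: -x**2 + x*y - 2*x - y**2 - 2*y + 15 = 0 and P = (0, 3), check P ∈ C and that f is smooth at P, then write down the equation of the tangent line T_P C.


Tangent line at P: x - 8*y + 24 = 0.

Step 1: f(0, 3) = 0, so P lies on C.
Step 2: partial derivatives
  f_x(x, y) = -2*x + y - 2, f_y(x, y) = x - 2*y - 2.
  f_x(P) = 1, f_y(P) = -8 (gradient nonzero, so P is smooth).
Step 3: tangent line at P: 1·(x − 0) + -8·(y − 3) = 0.
Expanding: x - 8*y + 24 = 0.


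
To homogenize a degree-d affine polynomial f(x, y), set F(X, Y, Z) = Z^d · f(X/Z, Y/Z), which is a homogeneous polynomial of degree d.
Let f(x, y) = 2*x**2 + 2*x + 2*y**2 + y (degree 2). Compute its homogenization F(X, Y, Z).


F(X, Y, Z) = 2*X**2 + 2*X*Z + 2*Y**2 + Y*Z

deg(f) = 2.
Substitute x = X/Z, y = Y/Z into f, then multiply by Z^2.
  monomial 2·x^2·y^0 ↦ 2·X^2·Y^0·Z^0.
  monomial 2·x^1·y^0 ↦ 2·X^1·Y^0·Z^1.
  monomial 2·x^0·y^2 ↦ 2·X^0·Y^2·Z^0.
  monomial 1·x^0·y^1 ↦ 1·X^0·Y^1·Z^1.
Collecting: F(X, Y, Z) = 2*X**2 + 2*X*Z + 2*Y**2 + Y*Z.


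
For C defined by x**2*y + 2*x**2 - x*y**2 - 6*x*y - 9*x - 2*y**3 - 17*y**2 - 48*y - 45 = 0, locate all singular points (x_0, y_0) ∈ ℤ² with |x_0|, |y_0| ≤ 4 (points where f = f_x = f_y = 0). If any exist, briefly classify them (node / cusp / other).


Singular points: {(0, -3)}; classification: node.

Compute partial derivatives:
  f_x = 2*x*y + 4*x - y**2 - 6*y - 9.
  f_y = x**2 - 2*x*y - 6*x - 6*y**2 - 34*y - 48.
Scan x_0 ∈ {−4, ..., 4}. For each x_0, f_y(x_0, y) is a polynomial in y; find its integer roots y ∈ {−4, ..., 4}, then test f_x and f at those candidates.
  x = -4: f_y(-4, y) = -6*y**2 - 26*y - 8; vanishes at y ∈ {-4}. (-4, -4): f_x = 15 ≠ 0.
  x = -3: f_y(-3, y) = -6*y**2 - 28*y - 21; no integer root y with |y| ≤ 4.
  x = -2: f_y(-2, y) = -6*y**2 - 30*y - 32; no integer root y with |y| ≤ 4.
  x = -1: f_y(-1, y) = -6*y**2 - 32*y - 41; no integer root y with |y| ≤ 4.
  x = 0: f_y(0, y) = -6*y**2 - 34*y - 48; vanishes at y ∈ {-3}. (0, -3): f_x = 0, f = 0 — SINGULAR.
  x = 1: f_y(1, y) = -6*y**2 - 36*y - 53; no integer root y with |y| ≤ 4.
  x = 2: f_y(2, y) = -6*y**2 - 38*y - 56; vanishes at y ∈ {-4}. (2, -4): f_x = -9 ≠ 0.
  x = 3: f_y(3, y) = -6*y**2 - 40*y - 57; no integer root y with |y| ≤ 4.
  x = 4: f_y(4, y) = -6*y**2 - 42*y - 56; no integer root y with |y| ≤ 4.
Only singular point on the grid: (0, -3).
Classify: substitute x = 0 + u, y = -3 + v and expand: f = u**2*v - u**2 - u*v**2 - 2*v**3 + v**2.
No constant or linear terms (consistent with a singular point). Quadratic part: -u**2 + v**2. Cubic part: u**2*v - u*v**2 - 2*v**3.
The quadratic part v**2 - u**2 = (v − u)(v + u) splits into two distinct linear factors, so there are two distinct tangent lines y − -3 = ±(x − 0) — this is a node (ordinary double point).
Classification: node.


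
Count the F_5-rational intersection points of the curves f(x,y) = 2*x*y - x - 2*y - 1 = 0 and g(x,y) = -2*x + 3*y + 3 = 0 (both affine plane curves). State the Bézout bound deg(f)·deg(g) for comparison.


Common zeros: {(3, 1), (4, 0)}; count = 2; Bézout bound = 2.

deg(f) = 2, deg(g) = 1, so Bézout bound = 2.
Scan x ∈ F_5. For each x, list the y ∈ F_5 with f(x, y) ≡ 0 and those with g(x, y) ≡ 0 (mod 5); the common zeros in that column are the intersection.
  x = 0: f ≡ 0 at y ∈ {2}; g ≡ 0 at y ∈ {4}; common: ∅.
  x = 1: f ≡ 0 at y ∈ ∅; g ≡ 0 at y ∈ {3}; common: ∅.
  x = 2: f ≡ 0 at y ∈ {4}; g ≡ 0 at y ∈ {2}; common: ∅.
  x = 3: f ≡ 0 at y ∈ {1}; g ≡ 0 at y ∈ {1}; common: {1}.
  x = 4: f ≡ 0 at y ∈ {0}; g ≡ 0 at y ∈ {0}; common: {0}.
Collecting: common zeros = {(3, 1), (4, 0)}, so the count is 2.
Comparison with the Bézout bound: 2 ≤ 2 = deg(f)·deg(g), as expected for curves with no common component (the bound is attained).


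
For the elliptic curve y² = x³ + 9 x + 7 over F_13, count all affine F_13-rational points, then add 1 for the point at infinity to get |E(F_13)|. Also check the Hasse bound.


Affine points = {(1, 2), (1, 11), (3, 3), (3, 10), (4, 4), (4, 9), (6, 2), (6, 11), (7, 6), (7, 7), (12, 6), (12, 7)}; affine count = 12; |E(F_13)| = 13.

Discriminant check: Δ ∝ 4a³ + 27b² = 4·9³ + 27·7² = 4·729 + 27·49 ≡ 1 (mod 13). Nonzero ⇒ E is nonsingular.
For each x ∈ F_13, compute rhs = x³ + 9·x + 7 mod 13, then count y ∈ F_13 with y² ≡ rhs.
  x = 0: rhs = 7, matching y values: none (0 points).
  x = 1: rhs = 4, matching y values: 2, 11 (2 points).
  x = 2: rhs = 7, matching y values: none (0 points).
  x = 3: rhs = 9, matching y values: 3, 10 (2 points).
  x = 4: rhs = 3, matching y values: 4, 9 (2 points).
  x = 5: rhs = 8, matching y values: none (0 points).
  x = 6: rhs = 4, matching y values: 2, 11 (2 points).
  x = 7: rhs = 10, matching y values: 6, 7 (2 points).
  x = 8: rhs = 6, matching y values: none (0 points).
  x = 9: rhs = 11, matching y values: none (0 points).
  x = 10: rhs = 5, matching y values: none (0 points).
  x = 11: rhs = 7, matching y values: none (0 points).
  x = 12: rhs = 10, matching y values: 6, 7 (2 points).
Total affine count: 12.
Full point count |E(F_13)| = 12 + 1 = 13.
Hasse bound: |13 − (13+1)| = |-1| = 1 ≤ 2√13 ≈ 7.2111 ✓.


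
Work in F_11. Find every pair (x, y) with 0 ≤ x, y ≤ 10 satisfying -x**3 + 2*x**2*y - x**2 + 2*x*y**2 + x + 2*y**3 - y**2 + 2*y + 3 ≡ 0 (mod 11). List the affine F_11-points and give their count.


Affine F_11-points: {(0, 8), (1, 3), (1, 5), (1, 8), (2, 4), (3, 8), (3, 9), (5, 10), (6, 3), (6, 9), (6, 10), (7, 5), (8, 1), (8, 9), (8, 10), (9, 3)}; count = 16.

For each of the 121 pairs (x, y) ∈ F_11², evaluate f(x, y) mod 11. Record the zeros.
  x = 0: [0↦3, 1↦6, 2↦8, 3↦10, 4↦2, 5↦7, 6↦4, 7↦5, 8↦0, 9↦1, 10↦9]  zeros at y ∈ {8}
  x = 1: [0↦2, 1↦9, 2↦8, 3↦0, 4↦8, 5↦0, 6↦10, 7↦6, 8↦0, 9↦4, 10↦8]  zeros at y ∈ {3, 5, 8}
  x = 2: [0↦4, 1↦8, 2↦8, 3↦5, 4↦0, 5↦5, 6↦10, 7↦5, 8↦2, 9↦2, 10↦6]  zeros at y ∈ {4}
  x = 3: [0↦3, 1↦8, 2↦2, 3↦8, 4↦5, 5↦5, 6↦9, 7↦7, 8↦0, 9↦0, 10↦8]  zeros at y ∈ {8, 9}
  x = 4: [0↦4, 1↦3, 2↦6, 3↦3, 4↦6, 5↦5, 6↦1, 7↦6, 8↦10, 9↦3, 10↦8]  zeros at y ∈ ∅
  x = 5: [0↦1, 1↦9, 2↦3, 3↦6, 4↦8, 5↦10, 6↦2, 7↦7, 8↦4, 9↦5, 10↦0]  zeros at y ∈ {10}
  x = 6: [0↦10, 1↦9, 2↦9, 3↦0, 4↦5, 5↦3, 6↦6, 7↦4, 8↦9, 9↦0, 10↦0]  zeros at y ∈ {3, 9, 10}
  x = 7: [0↦3, 1↦8, 2↦7, 3↦1, 4↦2, 5↦0, 6↦7, 7↦2, 8↦8, 9↦4, 10↦2]  zeros at y ∈ {5}
  x = 8: [0↦7, 1↦0, 2↦2, 3↦3, 4↦4, 5↦6, 6↦10, 7↦6, 8↦6, 9↦0, 10↦0]  zeros at y ∈ {1, 9, 10}
  x = 9: [0↦5, 1↦1, 2↦10, 3↦0, 4↦5, 5↦4, 6↦9, 7↦10, 8↦8, 9↦4, 10↦10]  zeros at y ∈ {3}
  x = 10: [0↦2, 1↦5, 2↦3, 3↦8, 4↦10, 5↦10, 6↦9, 7↦8, 8↦8, 9↦10, 10↦4]  zeros at y ∈ ∅
Collecting zeros: affine points = {(0, 8), (1, 3), (1, 5), (1, 8), (2, 4), (3, 8), (3, 9), (5, 10), (6, 3), (6, 9), (6, 10), (7, 5), (8, 1), (8, 9), (8, 10), (9, 3)}.
Total count |C(F_11)_aff| = 16.


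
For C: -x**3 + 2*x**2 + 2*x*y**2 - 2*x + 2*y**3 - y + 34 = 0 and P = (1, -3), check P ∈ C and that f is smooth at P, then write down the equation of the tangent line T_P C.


Tangent line at P: 17*x + 41*y + 106 = 0.

Step 1: f(1, -3) = 0, so P lies on C.
Step 2: partial derivatives
  f_x(x, y) = -3*x**2 + 4*x + 2*y**2 - 2, f_y(x, y) = 4*x*y + 6*y**2 - 1.
  f_x(P) = 17, f_y(P) = 41 (gradient nonzero, so P is smooth).
Step 3: tangent line at P: 17·(x − 1) + 41·(y − -3) = 0.
Expanding: 17*x + 41*y + 106 = 0.


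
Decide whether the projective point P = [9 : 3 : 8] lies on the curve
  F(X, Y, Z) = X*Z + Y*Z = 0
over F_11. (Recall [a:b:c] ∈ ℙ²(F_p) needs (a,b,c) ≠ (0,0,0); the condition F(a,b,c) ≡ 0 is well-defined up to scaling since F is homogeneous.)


F(9,3,8) ≡ 8 (mod 11); P is NOT on the curve.

Evaluate F(9, 3, 8) term-by-term (mod 11).
  X*Z ↦ 1·9·1·8 = 72
  Y*Z ↦ 1·1·3·8 = 24
Sum: F(9, 3, 8) = (72) + (24) = 96.
Reducing mod 11: 96 ≡ 8 (mod 11).
Since F(a, b, c) ≡ 8 ≠ 0 (mod 11), P does NOT lie on the curve.


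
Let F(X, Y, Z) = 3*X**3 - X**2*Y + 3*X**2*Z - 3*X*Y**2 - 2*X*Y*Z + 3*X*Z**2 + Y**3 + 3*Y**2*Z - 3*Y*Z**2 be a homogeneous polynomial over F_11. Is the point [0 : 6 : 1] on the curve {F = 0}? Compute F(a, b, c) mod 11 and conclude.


F(0,6,1) ≡ 9 (mod 11); P is NOT on the curve.

Evaluate F(0, 6, 1) term-by-term (mod 11).
  3*X**3 ↦ 3·0·1·1 = 0
  -X**2*Y ↦ -1·0·6·1 = 0
  3*X**2*Z ↦ 3·0·1·1 = 0
  -3*X*Y**2 ↦ -3·0·36·1 = 0
  -2*X*Y*Z ↦ -2·0·6·1 = 0
  3*X*Z**2 ↦ 3·0·1·1 = 0
  Y**3 ↦ 1·1·216·1 = 216
  3*Y**2*Z ↦ 3·1·36·1 = 108
  -3*Y*Z**2 ↦ -3·1·6·1 = -18
Sum: F(0, 6, 1) = (0) + (0) + (0) + (0) + (0) + (0) + (216) + (108) + (-18) = 306.
Reducing mod 11: 306 ≡ 9 (mod 11).
Since F(a, b, c) ≡ 9 ≠ 0 (mod 11), P does NOT lie on the curve.


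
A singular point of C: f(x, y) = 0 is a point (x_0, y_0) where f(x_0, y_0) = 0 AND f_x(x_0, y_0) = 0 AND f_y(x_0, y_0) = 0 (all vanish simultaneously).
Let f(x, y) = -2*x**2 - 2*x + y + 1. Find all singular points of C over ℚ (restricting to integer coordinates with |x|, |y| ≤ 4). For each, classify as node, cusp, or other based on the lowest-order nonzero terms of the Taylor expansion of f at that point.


No singular points in the scanned grid; C is smooth there.

Compute partial derivatives:
  f_x = -4*x - 2.
  f_y = 1.
f_y = 1 is a nonzero constant, so f_y never vanishes: no point (x, y) can satisfy f = f_x = f_y = 0. In particular no (x, y) ∈ {−4, ..., 4}² is singular; the curve is smooth.


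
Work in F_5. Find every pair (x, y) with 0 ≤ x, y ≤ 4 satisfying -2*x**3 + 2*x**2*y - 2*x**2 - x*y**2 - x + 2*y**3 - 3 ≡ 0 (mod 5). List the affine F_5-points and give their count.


Affine F_5-points: {(0, 4), (1, 1), (2, 2), (4, 4)}; count = 4.

For each of the 25 pairs (x, y) ∈ F_5², evaluate f(x, y) mod 5. Record the zeros.
  x = 0: [0↦2, 1↦4, 2↦3, 3↦1, 4↦0]  zeros at y ∈ {4}
  x = 1: [0↦2, 1↦0, 2↦3, 3↦3, 4↦2]  zeros at y ∈ {1}
  x = 2: [0↦1, 1↦4, 2↦0, 3↦1, 4↦4]  zeros at y ∈ {2}
  x = 3: [0↦2, 1↦4, 2↦2, 3↦3, 4↦4]  zeros at y ∈ ∅
  x = 4: [0↦3, 1↦3, 2↦2, 3↦2, 4↦0]  zeros at y ∈ {4}
Collecting zeros: affine points = {(0, 4), (1, 1), (2, 2), (4, 4)}.
Total count |C(F_5)_aff| = 4.


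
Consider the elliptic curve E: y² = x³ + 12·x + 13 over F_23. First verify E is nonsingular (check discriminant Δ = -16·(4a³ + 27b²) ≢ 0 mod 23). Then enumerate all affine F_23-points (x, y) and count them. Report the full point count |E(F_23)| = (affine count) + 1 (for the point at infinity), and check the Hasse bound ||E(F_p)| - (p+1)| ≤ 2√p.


Affine points = {(0, 6), (0, 17), (1, 7), (1, 16), (6, 5), (6, 18), (7, 7), (7, 16), (8, 0), (10, 11), (10, 12), (11, 2), (11, 21), (14, 2), (14, 21), (15, 7), (15, 16), (16, 0), (17, 1), (17, 22), (18, 9), (18, 14), (19, 4), (19, 19), (21, 2), (21, 21), (22, 0)}; affine count = 27; |E(F_23)| = 28.

Discriminant check: Δ ∝ 4a³ + 27b² = 4·12³ + 27·13² = 4·1728 + 27·169 ≡ 21 (mod 23). Nonzero ⇒ E is nonsingular.
For each x ∈ F_23, compute rhs = x³ + 12·x + 13 mod 23, then count y ∈ F_23 with y² ≡ rhs.
  x = 0: rhs = 13, matching y values: 6, 17 (2 points).
  x = 1: rhs = 3, matching y values: 7, 16 (2 points).
  x = 2: rhs = 22, matching y values: none (0 points).
  x = 3: rhs = 7, matching y values: none (0 points).
  x = 4: rhs = 10, matching y values: none (0 points).
  x = 5: rhs = 14, matching y values: none (0 points).
  x = 6: rhs = 2, matching y values: 5, 18 (2 points).
  x = 7: rhs = 3, matching y values: 7, 16 (2 points).
  x = 8: rhs = 0, matching y values: 0 (1 points).
  x = 9: rhs = 22, matching y values: none (0 points).
  x = 10: rhs = 6, matching y values: 11, 12 (2 points).
  x = 11: rhs = 4, matching y values: 2, 21 (2 points).
  x = 12: rhs = 22, matching y values: none (0 points).
  x = 13: rhs = 20, matching y values: none (0 points).
  x = 14: rhs = 4, matching y values: 2, 21 (2 points).
  x = 15: rhs = 3, matching y values: 7, 16 (2 points).
  x = 16: rhs = 0, matching y values: 0 (1 points).
  x = 17: rhs = 1, matching y values: 1, 22 (2 points).
  x = 18: rhs = 12, matching y values: 9, 14 (2 points).
  x = 19: rhs = 16, matching y values: 4, 19 (2 points).
  x = 20: rhs = 19, matching y values: none (0 points).
  x = 21: rhs = 4, matching y values: 2, 21 (2 points).
  x = 22: rhs = 0, matching y values: 0 (1 points).
Total affine count: 27.
Full point count |E(F_23)| = 27 + 1 = 28.
Hasse bound: |28 − (23+1)| = |4| = 4 ≤ 2√23 ≈ 9.5917 ✓.


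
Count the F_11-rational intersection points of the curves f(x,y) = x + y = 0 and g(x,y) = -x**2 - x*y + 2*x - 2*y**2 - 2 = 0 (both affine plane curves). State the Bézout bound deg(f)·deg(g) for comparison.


Common zeros: ∅; count = 0; Bézout bound = 2.

deg(f) = 1, deg(g) = 2, so Bézout bound = 2.
Scan x ∈ F_11. For each x, list the y ∈ F_11 with f(x, y) ≡ 0 and those with g(x, y) ≡ 0 (mod 11); the common zeros in that column are the intersection.
  x = 0: f ≡ 0 at y ∈ {0}; g ≡ 0 at y ∈ ∅; common: ∅.
  x = 1: f ≡ 0 at y ∈ {10}; g ≡ 0 at y ∈ {2, 3}; common: ∅.
  x = 2: f ≡ 0 at y ∈ {9}; g ≡ 0 at y ∈ ∅; common: ∅.
  x = 3: f ≡ 0 at y ∈ {8}; g ≡ 0 at y ∈ ∅; common: ∅.
  x = 4: f ≡ 0 at y ∈ {7}; g ≡ 0 at y ∈ ∅; common: ∅.
  x = 5: f ≡ 0 at y ∈ {6}; g ≡ 0 at y ∈ ∅; common: ∅.
  x = 6: f ≡ 0 at y ∈ {5}; g ≡ 0 at y ∈ {9, 10}; common: ∅.
  x = 7: f ≡ 0 at y ∈ {4}; g ≡ 0 at y ∈ ∅; common: ∅.
  x = 8: f ≡ 0 at y ∈ {3}; g ≡ 0 at y ∈ {8, 10}; common: ∅.
  x = 9: f ≡ 0 at y ∈ {2}; g ≡ 0 at y ∈ {3, 9}; common: ∅.
  x = 10: f ≡ 0 at y ∈ {1}; g ≡ 0 at y ∈ {2, 4}; common: ∅.
Collecting: common zeros = ∅, so the count is 0.
Comparison with the Bézout bound: 0 ≤ 2 = deg(f)·deg(g), as expected for curves with no common component (the affine F_11-count falls short of the bound because intersections may lie at infinity, over extension fields, or carry multiplicity).


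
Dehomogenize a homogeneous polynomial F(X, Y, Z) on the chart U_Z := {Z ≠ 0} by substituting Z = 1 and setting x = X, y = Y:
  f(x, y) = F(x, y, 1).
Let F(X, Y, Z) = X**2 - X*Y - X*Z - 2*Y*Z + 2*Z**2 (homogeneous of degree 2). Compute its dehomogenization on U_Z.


f(x, y) = x**2 - x*y - x - 2*y + 2

On U_Z we set Z = 1. Each monomial c·X^i·Y^j·Z^k in F becomes c·x^i·y^j·1^k = c·x^i·y^j.
Substituting Z = 1: F(X, Y, 1) = x**2 - x*y - x - 2*y + 2.
Note: deg(f) ≤ deg(F) = 2; strict inequality happens when F is divisible by Z (lost terms).


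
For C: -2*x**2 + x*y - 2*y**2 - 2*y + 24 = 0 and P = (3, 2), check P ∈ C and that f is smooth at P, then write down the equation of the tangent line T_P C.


Tangent line at P: -10*x - 7*y + 44 = 0.

Step 1: f(3, 2) = 0, so P lies on C.
Step 2: partial derivatives
  f_x(x, y) = -4*x + y, f_y(x, y) = x - 4*y - 2.
  f_x(P) = -10, f_y(P) = -7 (gradient nonzero, so P is smooth).
Step 3: tangent line at P: -10·(x − 3) + -7·(y − 2) = 0.
Expanding: -10*x - 7*y + 44 = 0.


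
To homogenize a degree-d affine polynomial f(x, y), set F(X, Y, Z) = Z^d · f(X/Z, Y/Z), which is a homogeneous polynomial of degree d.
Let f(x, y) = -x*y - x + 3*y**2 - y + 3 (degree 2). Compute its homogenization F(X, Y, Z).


F(X, Y, Z) = -X*Y - X*Z + 3*Y**2 - Y*Z + 3*Z**2

deg(f) = 2.
Substitute x = X/Z, y = Y/Z into f, then multiply by Z^2.
  monomial -1·x^1·y^1 ↦ -1·X^1·Y^1·Z^0.
  monomial -1·x^1·y^0 ↦ -1·X^1·Y^0·Z^1.
  monomial 3·x^0·y^2 ↦ 3·X^0·Y^2·Z^0.
  monomial -1·x^0·y^1 ↦ -1·X^0·Y^1·Z^1.
  monomial 3·x^0·y^0 ↦ 3·X^0·Y^0·Z^2.
Collecting: F(X, Y, Z) = -X*Y - X*Z + 3*Y**2 - Y*Z + 3*Z**2.


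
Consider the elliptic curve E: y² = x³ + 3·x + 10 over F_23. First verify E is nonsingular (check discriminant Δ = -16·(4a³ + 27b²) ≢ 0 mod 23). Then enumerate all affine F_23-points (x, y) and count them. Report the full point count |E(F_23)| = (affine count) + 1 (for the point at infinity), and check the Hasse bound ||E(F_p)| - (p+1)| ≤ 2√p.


Affine points = {(2, 1), (2, 22), (3, 0), (5, 9), (5, 14), (7, 11), (7, 12), (12, 7), (12, 16), (14, 6), (14, 17), (15, 7), (15, 16), (17, 11), (17, 12), (18, 10), (18, 13), (19, 7), (19, 16), (22, 11), (22, 12)}; affine count = 21; |E(F_23)| = 22.

Discriminant check: Δ ∝ 4a³ + 27b² = 4·3³ + 27·10² = 4·27 + 27·100 ≡ 2 (mod 23). Nonzero ⇒ E is nonsingular.
For each x ∈ F_23, compute rhs = x³ + 3·x + 10 mod 23, then count y ∈ F_23 with y² ≡ rhs.
  x = 0: rhs = 10, matching y values: none (0 points).
  x = 1: rhs = 14, matching y values: none (0 points).
  x = 2: rhs = 1, matching y values: 1, 22 (2 points).
  x = 3: rhs = 0, matching y values: 0 (1 points).
  x = 4: rhs = 17, matching y values: none (0 points).
  x = 5: rhs = 12, matching y values: 9, 14 (2 points).
  x = 6: rhs = 14, matching y values: none (0 points).
  x = 7: rhs = 6, matching y values: 11, 12 (2 points).
  x = 8: rhs = 17, matching y values: none (0 points).
  x = 9: rhs = 7, matching y values: none (0 points).
  x = 10: rhs = 5, matching y values: none (0 points).
  x = 11: rhs = 17, matching y values: none (0 points).
  x = 12: rhs = 3, matching y values: 7, 16 (2 points).
  x = 13: rhs = 15, matching y values: none (0 points).
  x = 14: rhs = 13, matching y values: 6, 17 (2 points).
  x = 15: rhs = 3, matching y values: 7, 16 (2 points).
  x = 16: rhs = 14, matching y values: none (0 points).
  x = 17: rhs = 6, matching y values: 11, 12 (2 points).
  x = 18: rhs = 8, matching y values: 10, 13 (2 points).
  x = 19: rhs = 3, matching y values: 7, 16 (2 points).
  x = 20: rhs = 20, matching y values: none (0 points).
  x = 21: rhs = 19, matching y values: none (0 points).
  x = 22: rhs = 6, matching y values: 11, 12 (2 points).
Total affine count: 21.
Full point count |E(F_23)| = 21 + 1 = 22.
Hasse bound: |22 − (23+1)| = |-2| = 2 ≤ 2√23 ≈ 9.5917 ✓.


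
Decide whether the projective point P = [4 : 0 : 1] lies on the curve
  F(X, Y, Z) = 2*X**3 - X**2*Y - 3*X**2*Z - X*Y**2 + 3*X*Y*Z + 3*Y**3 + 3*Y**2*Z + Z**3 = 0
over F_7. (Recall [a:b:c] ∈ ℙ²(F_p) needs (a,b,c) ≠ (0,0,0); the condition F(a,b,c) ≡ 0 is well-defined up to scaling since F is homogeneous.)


F(4,0,1) ≡ 4 (mod 7); P is NOT on the curve.

Evaluate F(4, 0, 1) term-by-term (mod 7).
  2*X**3 ↦ 2·64·1·1 = 128
  -X**2*Y ↦ -1·16·0·1 = 0
  -3*X**2*Z ↦ -3·16·1·1 = -48
  -X*Y**2 ↦ -1·4·0·1 = 0
  3*X*Y*Z ↦ 3·4·0·1 = 0
  3*Y**3 ↦ 3·1·0·1 = 0
  3*Y**2*Z ↦ 3·1·0·1 = 0
  Z**3 ↦ 1·1·1·1 = 1
Sum: F(4, 0, 1) = (128) + (0) + (-48) + (0) + (0) + (0) + (0) + (1) = 81.
Reducing mod 7: 81 ≡ 4 (mod 7).
Since F(a, b, c) ≡ 4 ≠ 0 (mod 7), P does NOT lie on the curve.


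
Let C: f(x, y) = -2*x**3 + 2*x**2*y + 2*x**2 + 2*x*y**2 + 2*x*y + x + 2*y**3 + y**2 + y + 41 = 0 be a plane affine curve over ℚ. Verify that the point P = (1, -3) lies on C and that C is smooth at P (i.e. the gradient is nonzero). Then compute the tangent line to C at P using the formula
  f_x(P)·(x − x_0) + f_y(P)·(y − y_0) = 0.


Tangent line at P: -x + 41*y + 124 = 0.

Step 1: f(1, -3) = 0, so P lies on C.
Step 2: partial derivatives
  f_x(x, y) = -6*x**2 + 4*x*y + 4*x + 2*y**2 + 2*y + 1, f_y(x, y) = 2*x**2 + 4*x*y + 2*x + 6*y**2 + 2*y + 1.
  f_x(P) = -1, f_y(P) = 41 (gradient nonzero, so P is smooth).
Step 3: tangent line at P: -1·(x − 1) + 41·(y − -3) = 0.
Expanding: -x + 41*y + 124 = 0.


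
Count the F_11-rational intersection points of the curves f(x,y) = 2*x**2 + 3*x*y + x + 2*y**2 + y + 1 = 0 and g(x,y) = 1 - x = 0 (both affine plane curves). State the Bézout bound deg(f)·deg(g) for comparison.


Common zeros: ∅; count = 0; Bézout bound = 2.

deg(f) = 2, deg(g) = 1, so Bézout bound = 2.
Scan x ∈ F_11. For each x, list the y ∈ F_11 with f(x, y) ≡ 0 and those with g(x, y) ≡ 0 (mod 11); the common zeros in that column are the intersection.
  x = 0: f ≡ 0 at y ∈ {2, 3}; g ≡ 0 at y ∈ ∅; common: ∅.
  x = 1: f ≡ 0 at y ∈ ∅; g ≡ 0 at y ∈ {0, 1, 2, 3, 4, 5, 6, 7, 8, 9, 10}; common: ∅.
  x = 2: f ≡ 0 at y ∈ {0, 2}; g ≡ 0 at y ∈ ∅; common: ∅.
  x = 3: f ≡ 0 at y ∈ {0, 6}; g ≡ 0 at y ∈ ∅; common: ∅.
  x = 4: f ≡ 0 at y ∈ {4, 6}; g ≡ 0 at y ∈ ∅; common: ∅.
  x = 5: f ≡ 0 at y ∈ ∅; g ≡ 0 at y ∈ ∅; common: ∅.
  x = 6: f ≡ 0 at y ∈ {3, 4}; g ≡ 0 at y ∈ ∅; common: ∅.
  x = 7: f ≡ 0 at y ∈ ∅; g ≡ 0 at y ∈ ∅; common: ∅.
  x = 8: f ≡ 0 at y ∈ ∅; g ≡ 0 at y ∈ ∅; common: ∅.
  x = 9: f ≡ 0 at y ∈ ∅; g ≡ 0 at y ∈ ∅; common: ∅.
  x = 10: f ≡ 0 at y ∈ ∅; g ≡ 0 at y ∈ ∅; common: ∅.
Collecting: common zeros = ∅, so the count is 0.
Comparison with the Bézout bound: 0 ≤ 2 = deg(f)·deg(g), as expected for curves with no common component (the affine F_11-count falls short of the bound because intersections may lie at infinity, over extension fields, or carry multiplicity).
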